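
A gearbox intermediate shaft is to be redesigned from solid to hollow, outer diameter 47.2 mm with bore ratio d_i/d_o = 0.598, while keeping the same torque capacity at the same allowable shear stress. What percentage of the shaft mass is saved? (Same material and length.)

29.6 %

Equal τ_max and T ⇒ the solid shaft needs d_s³ = d_o³(1−k⁴), so d_s = 47.2·(1−0.598⁴)^(1/3) = 45.10 mm.
Area ratio A_h/A_s = d_o²(1−k²)/d_s² = (1−k²)/(1−k⁴)^(2/3) = 0.7038.
Mass saving = 1 − 0.7038 = 29.6 %.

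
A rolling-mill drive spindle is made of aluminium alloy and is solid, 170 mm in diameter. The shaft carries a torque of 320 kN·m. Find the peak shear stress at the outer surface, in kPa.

J = πd⁴/32 = π(0.170)⁴/32 = 8.200×10^-5 m⁴.
τ_max = T·r/J = 320000 × 0.0850 / 8.200×10^-5 = 3.317×10^8 Pa.

332000 kPa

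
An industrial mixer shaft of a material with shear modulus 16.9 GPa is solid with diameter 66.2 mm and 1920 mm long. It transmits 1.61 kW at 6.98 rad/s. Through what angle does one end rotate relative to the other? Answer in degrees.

ω = 6.98 rad/s, so T = P/ω = 1.61×10³ / 6.980 = 230.7 N·m.
J = πd⁴/32 = π(0.0662)⁴/32 = 1.886×10^-6 m⁴.
θ = T·L/(G·J) = 230.7 × 1.92 / (16.9×10⁹ × 1.886×10^-6) = 0.01390 rad.

0.796°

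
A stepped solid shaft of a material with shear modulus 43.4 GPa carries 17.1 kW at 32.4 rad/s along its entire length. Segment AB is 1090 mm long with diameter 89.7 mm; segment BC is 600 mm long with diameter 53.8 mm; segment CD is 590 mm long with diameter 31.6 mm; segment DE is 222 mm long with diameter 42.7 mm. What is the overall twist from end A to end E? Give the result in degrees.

ω = 32.4 rad/s, so T = P/ω = 17.1×10³ / 32.40 = 527.8 N·m.
J_AB = π(0.0897)⁴/32 = 6.36×10^-6 m⁴; J_BC = π(0.0538)⁴/32 = 8.22×10^-7 m⁴; J_CD = π(0.0316)⁴/32 = 9.79×10^-8 m⁴; J_DE = π(0.0427)⁴/32 = 3.26×10^-7 m⁴.
θ = (T/G)·Σ L_i/J_i = (527.8/43.4×10⁹)·(1.09/6.36×10^-6 + 0.600/8.22×10^-7 + 0.590/9.79×10^-8 + 0.222/3.26×10^-7) = 0.09252 rad.

5.30°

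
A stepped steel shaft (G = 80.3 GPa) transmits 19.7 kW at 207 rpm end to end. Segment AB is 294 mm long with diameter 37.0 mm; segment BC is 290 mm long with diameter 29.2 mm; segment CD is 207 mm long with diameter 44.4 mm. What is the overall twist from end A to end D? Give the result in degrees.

4.02°

ω = 2π·207/60 = 21.68 rad/s, so T = P/ω = 19.7×10³ / 21.68 = 908.8 N·m.
J_AB = π(0.0370)⁴/32 = 1.84×10^-7 m⁴; J_BC = π(0.0292)⁴/32 = 7.14×10^-8 m⁴; J_CD = π(0.0444)⁴/32 = 3.82×10^-7 m⁴.
θ = (T/G)·Σ L_i/J_i = (908.8/80.3×10⁹)·(0.294/1.84×10^-7 + 0.290/7.14×10^-8 + 0.207/3.82×10^-7) = 0.07021 rad.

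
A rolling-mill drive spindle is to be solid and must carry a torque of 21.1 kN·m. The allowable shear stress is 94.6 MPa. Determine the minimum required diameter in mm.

104 mm

For a solid shaft τ_max = 16T/(πd³), so d = (16T/(π τ_allow))^(1/3) = (16·21100/(π·9.46×10^7))^(1/3) = 0.1043 m.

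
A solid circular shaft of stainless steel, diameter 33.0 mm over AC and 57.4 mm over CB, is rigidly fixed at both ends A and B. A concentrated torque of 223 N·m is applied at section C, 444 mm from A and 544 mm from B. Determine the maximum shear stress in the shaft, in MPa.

5.30 MPa

Compatibility: T_A·a/J_AC = T_B·b/J_CB with T_A + T_B = T₀.
J_AC = 1.16×10^-7 m⁴, J_CB = 1.07×10^-6 m⁴, so T_A = T₀·(J_AC/a)/((J_AC/a)+(J_CB/b)) = 26.33 N·m, T_B = 196.7 N·m.
τ in each portion: τ_AC = 3.73×10^6 Pa, τ_CB = 5.30×10^6 Pa; maximum is in CB.
τ_max = T_CB·r/J = 196.7·0.0287/1.07×10^-6 = 5.296×10^6 Pa.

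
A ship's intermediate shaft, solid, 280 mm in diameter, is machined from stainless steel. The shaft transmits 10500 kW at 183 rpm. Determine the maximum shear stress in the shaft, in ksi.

18.4 ksi

ω = 2π·183/60 = 19.16 rad/s, so T = P/ω = 10500×10³ / 19.16 = 547900 N·m.
J = πd⁴/32 = π(0.280)⁴/32 = 6.034×10^-4 m⁴.
τ_max = T·r/J = 547900 × 0.140 / 6.034×10^-4 = 1.271×10^8 Pa.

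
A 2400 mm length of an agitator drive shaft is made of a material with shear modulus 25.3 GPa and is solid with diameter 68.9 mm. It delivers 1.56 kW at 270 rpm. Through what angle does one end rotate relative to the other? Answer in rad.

ω = 2π·270/60 = 28.27 rad/s, so T = P/ω = 1.56×10³ / 28.27 = 55.17 N·m.
J = πd⁴/32 = π(0.0689)⁴/32 = 2.212×10^-6 m⁴.
θ = T·L/(G·J) = 55.17 × 2.40 / (25.3×10⁹ × 2.212×10^-6) = 2.366×10^-3 rad.

0.00237 rad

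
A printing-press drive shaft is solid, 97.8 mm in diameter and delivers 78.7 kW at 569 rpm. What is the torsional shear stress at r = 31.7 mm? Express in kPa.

ω = 2π·569/60 = 59.59 rad/s, so T = P/ω = 78.7×10³ / 59.59 = 1321 N·m.
J = πd⁴/32 = π(0.0978)⁴/32 = 8.982×10^-6 m⁴.
Shear stress varies linearly with radius: τ = T·r/J = 1321 × 0.0317 / 8.982×10^-6 = 4.662×10^6 Pa.

4660 kPa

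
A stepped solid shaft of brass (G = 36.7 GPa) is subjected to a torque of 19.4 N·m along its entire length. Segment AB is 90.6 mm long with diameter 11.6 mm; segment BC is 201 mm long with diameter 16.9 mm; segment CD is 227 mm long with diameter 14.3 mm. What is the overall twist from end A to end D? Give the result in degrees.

J_AB = π(0.0116)⁴/32 = 1.78×10^-9 m⁴; J_BC = π(0.0169)⁴/32 = 8.01×10^-9 m⁴; J_CD = π(0.0143)⁴/32 = 4.11×10^-9 m⁴.
θ = (T/G)·Σ L_i/J_i = (19.40/36.7×10⁹)·(0.0906/1.78×10^-9 + 0.201/8.01×10^-9 + 0.227/4.11×10^-9) = 0.06944 rad.

3.98°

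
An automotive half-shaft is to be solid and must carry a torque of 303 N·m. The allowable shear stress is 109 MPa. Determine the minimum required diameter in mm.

24.2 mm

For a solid shaft τ_max = 16T/(πd³), so d = (16T/(π τ_allow))^(1/3) = (16·303.0/(π·1.09×10^8))^(1/3) = 0.02419 m.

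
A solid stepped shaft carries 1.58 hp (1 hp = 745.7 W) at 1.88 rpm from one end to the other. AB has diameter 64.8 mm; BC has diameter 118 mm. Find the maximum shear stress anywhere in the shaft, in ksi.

ω = 2π·1.88/60 = 0.1969 rad/s, so T = P/ω = 1.58×745.7 / 0.1969 = 5985 N·m.
Under the same torque, τ_max = 16T/(πd³) is largest where d is smallest — segment AB (d = 64.8 mm).
τ_max = 16·5985/(π·(0.0648)³) = 1.120×10^8 Pa.

16.2 ksi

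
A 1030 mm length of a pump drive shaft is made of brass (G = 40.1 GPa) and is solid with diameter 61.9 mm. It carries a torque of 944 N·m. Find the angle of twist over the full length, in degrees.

J = πd⁴/32 = π(0.0619)⁴/32 = 1.441×10^-6 m⁴.
θ = T·L/(G·J) = 944.0 × 1.03 / (40.1×10⁹ × 1.441×10^-6) = 0.01682 rad.

0.964°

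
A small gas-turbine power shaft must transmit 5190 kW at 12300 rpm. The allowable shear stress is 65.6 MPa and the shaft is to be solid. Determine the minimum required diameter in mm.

ω = 2π·12300/60 = 1288 rad/s, so T = P/ω = 5190×10³ / 1288 = 4029 N·m.
For a solid shaft τ_max = 16T/(πd³), so d = (16T/(π τ_allow))^(1/3) = (16·4029/(π·6.56×10^7))^(1/3) = 0.06788 m.

67.9 mm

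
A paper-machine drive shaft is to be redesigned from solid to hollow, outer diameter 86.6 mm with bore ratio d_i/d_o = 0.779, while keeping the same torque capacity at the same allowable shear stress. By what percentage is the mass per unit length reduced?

Equal τ_max and T ⇒ the solid shaft needs d_s³ = d_o³(1−k⁴), so d_s = 86.6·(1−0.779⁴)^(1/3) = 74.31 mm.
Area ratio A_h/A_s = d_o²(1−k²)/d_s² = (1−k²)/(1−k⁴)^(2/3) = 0.5340.
Mass saving = 1 − 0.5340 = 46.6 %.

46.6 %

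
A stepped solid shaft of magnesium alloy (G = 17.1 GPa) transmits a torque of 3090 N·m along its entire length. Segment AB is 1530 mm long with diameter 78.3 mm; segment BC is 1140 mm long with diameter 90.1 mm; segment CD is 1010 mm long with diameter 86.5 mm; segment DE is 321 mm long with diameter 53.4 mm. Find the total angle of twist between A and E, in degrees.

J_AB = π(0.0783)⁴/32 = 3.69×10^-6 m⁴; J_BC = π(0.0901)⁴/32 = 6.47×10^-6 m⁴; J_CD = π(0.0865)⁴/32 = 5.50×10^-6 m⁴; J_DE = π(0.0534)⁴/32 = 7.98×10^-7 m⁴.
θ = (T/G)·Σ L_i/J_i = (3090/17.1×10⁹)·(1.53/3.69×10^-6 + 1.14/6.47×10^-6 + 1.01/5.50×10^-6 + 0.321/7.98×10^-7) = 0.2126 rad.

12.2°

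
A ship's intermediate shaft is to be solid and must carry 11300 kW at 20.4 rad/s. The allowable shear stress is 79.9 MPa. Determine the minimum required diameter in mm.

ω = 20.4 rad/s, so T = P/ω = 11300×10³ / 20.40 = 553900 N·m.
For a solid shaft τ_max = 16T/(πd³), so d = (16T/(π τ_allow))^(1/3) = (16·553900/(π·7.99×10^7))^(1/3) = 0.3281 m.

328 mm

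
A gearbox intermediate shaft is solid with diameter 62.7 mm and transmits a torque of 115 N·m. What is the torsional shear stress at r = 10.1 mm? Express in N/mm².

J = πd⁴/32 = π(0.0627)⁴/32 = 1.517×10^-6 m⁴.
Shear stress varies linearly with radius: τ = T·r/J = 115.0 × 0.0101 / 1.517×10^-6 = 7.655×10^5 Pa.

0.766 N/mm²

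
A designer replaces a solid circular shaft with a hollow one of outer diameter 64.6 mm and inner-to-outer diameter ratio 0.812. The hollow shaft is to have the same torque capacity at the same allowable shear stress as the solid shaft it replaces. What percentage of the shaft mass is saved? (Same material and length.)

Equal τ_max and T ⇒ the solid shaft needs d_s³ = d_o³(1−k⁴), so d_s = 64.6·(1−0.812⁴)^(1/3) = 53.41 mm.
Area ratio A_h/A_s = d_o²(1−k²)/d_s² = (1−k²)/(1−k⁴)^(2/3) = 0.4983.
Mass saving = 1 − 0.4983 = 50.2 %.

50.2 %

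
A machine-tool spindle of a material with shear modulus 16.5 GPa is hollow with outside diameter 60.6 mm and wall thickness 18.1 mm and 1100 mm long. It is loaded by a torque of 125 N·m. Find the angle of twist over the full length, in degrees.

0.370°

J = π(d_o⁴ − d_i⁴)/32 = π(0.0606⁴ − 0.0244⁴)/32 = 1.289×10^-6 m⁴.
θ = T·L/(G·J) = 125.0 × 1.10 / (16.5×10⁹ × 1.289×10^-6) = 6.464×10^-3 rad.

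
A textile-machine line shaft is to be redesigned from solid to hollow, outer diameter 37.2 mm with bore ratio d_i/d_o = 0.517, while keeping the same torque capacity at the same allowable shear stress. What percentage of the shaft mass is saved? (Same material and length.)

Equal τ_max and T ⇒ the solid shaft needs d_s³ = d_o³(1−k⁴), so d_s = 37.2·(1−0.517⁴)^(1/3) = 36.29 mm.
Area ratio A_h/A_s = d_o²(1−k²)/d_s² = (1−k²)/(1−k⁴)^(2/3) = 0.7698.
Mass saving = 1 − 0.7698 = 23.0 %.

23.0 %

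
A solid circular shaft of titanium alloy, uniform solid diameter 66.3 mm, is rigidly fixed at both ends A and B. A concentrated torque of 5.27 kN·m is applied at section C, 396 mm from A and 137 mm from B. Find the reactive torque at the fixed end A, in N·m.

With uniform GJ and both ends fixed, compatibility θ_AC = θ_CB gives T_A·a = T_B·b, together with T_A + T_B = T₀.
T_A = T₀·b/(a+b) = 5270·137/533.0 = 1355 N·m; T_B = 3915 N·m.

1350 N·m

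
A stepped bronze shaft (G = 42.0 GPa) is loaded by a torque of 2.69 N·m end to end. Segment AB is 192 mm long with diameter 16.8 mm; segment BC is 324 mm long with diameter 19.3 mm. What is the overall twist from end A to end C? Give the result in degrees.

0.177°

J_AB = π(0.0168)⁴/32 = 7.82×10^-9 m⁴; J_BC = π(0.0193)⁴/32 = 1.36×10^-8 m⁴.
θ = (T/G)·Σ L_i/J_i = (2.690/42.0×10⁹)·(0.192/7.82×10^-9 + 0.324/1.36×10^-8) = 3.096×10^-3 rad.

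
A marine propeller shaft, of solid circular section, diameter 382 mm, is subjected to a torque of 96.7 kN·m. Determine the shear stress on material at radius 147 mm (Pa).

J = πd⁴/32 = π(0.382)⁴/32 = 2.091×10^-3 m⁴.
Shear stress varies linearly with radius: τ = T·r/J = 96700 × 0.147 / 2.091×10^-3 = 6.800×10^6 Pa.

6.80e6 Pa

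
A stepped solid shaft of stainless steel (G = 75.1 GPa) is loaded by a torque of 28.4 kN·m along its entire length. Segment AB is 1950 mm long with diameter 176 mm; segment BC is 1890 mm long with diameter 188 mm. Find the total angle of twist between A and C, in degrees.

J_AB = π(0.176)⁴/32 = 9.42×10^-5 m⁴; J_BC = π(0.188)⁴/32 = 1.23×10^-4 m⁴.
θ = (T/G)·Σ L_i/J_i = (28400/75.1×10⁹)·(1.95/9.42×10^-5 + 1.89/1.23×10^-4) = 0.01366 rad.

0.782°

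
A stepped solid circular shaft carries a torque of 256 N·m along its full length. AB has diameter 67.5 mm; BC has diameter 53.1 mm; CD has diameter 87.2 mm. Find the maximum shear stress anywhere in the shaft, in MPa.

8.71 MPa

Under the same torque, τ_max = 16T/(πd³) is largest where d is smallest — segment BC (d = 53.1 mm).
τ_max = 16·256.0/(π·(0.0531)³) = 8.708×10^6 Pa.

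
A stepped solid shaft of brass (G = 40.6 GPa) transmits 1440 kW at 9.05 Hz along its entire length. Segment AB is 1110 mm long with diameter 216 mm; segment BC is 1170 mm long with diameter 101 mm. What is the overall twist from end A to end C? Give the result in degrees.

ω = 2π·9.05 = 56.86 rad/s, so T = P/ω = 1440×10³ / 56.86 = 25320 N·m.
J_AB = π(0.216)⁴/32 = 2.14×10^-4 m⁴; J_BC = π(0.101)⁴/32 = 1.02×10^-5 m⁴.
θ = (T/G)·Σ L_i/J_i = (25320/40.6×10⁹)·(1.11/2.14×10^-4 + 1.17/1.02×10^-5) = 0.07467 rad.

4.28°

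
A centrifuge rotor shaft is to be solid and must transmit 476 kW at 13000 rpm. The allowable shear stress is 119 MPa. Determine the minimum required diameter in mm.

24.6 mm

ω = 2π·13000/60 = 1361 rad/s, so T = P/ω = 476×10³ / 1361 = 349.7 N·m.
For a solid shaft τ_max = 16T/(πd³), so d = (16T/(π τ_allow))^(1/3) = (16·349.7/(π·1.19×10^8))^(1/3) = 0.02464 m.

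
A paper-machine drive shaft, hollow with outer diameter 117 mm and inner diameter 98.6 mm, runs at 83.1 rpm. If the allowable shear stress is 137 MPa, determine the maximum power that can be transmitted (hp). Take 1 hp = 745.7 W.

J = π(d_o⁴ − d_i⁴)/32 = π(0.117⁴ − 0.0986⁴)/32 = 9.118×10^-6 m⁴.
T_max = τ_allow·J/r = 1.37×10^8 × 9.118×10^-6 / 0.0585 = 21350 N·m.
ω = 2π·83.1/60 = 8.702 rad/s, so P_max = T_max·ω = 1.858×10^5 W.

249 hp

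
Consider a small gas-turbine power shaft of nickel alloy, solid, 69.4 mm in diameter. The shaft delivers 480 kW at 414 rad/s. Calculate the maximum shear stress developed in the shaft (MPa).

ω = 414 rad/s, so T = P/ω = 480×10³ / 414.0 = 1159 N·m.
J = πd⁴/32 = π(0.0694)⁴/32 = 2.277×10^-6 m⁴.
τ_max = T·r/J = 1159 × 0.0347 / 2.277×10^-6 = 1.767×10^7 Pa.

17.7 MPa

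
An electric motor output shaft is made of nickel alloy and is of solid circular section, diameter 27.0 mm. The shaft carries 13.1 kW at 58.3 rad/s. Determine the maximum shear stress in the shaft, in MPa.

ω = 58.3 rad/s, so T = P/ω = 13.1×10³ / 58.30 = 224.7 N·m.
J = πd⁴/32 = π(0.0270)⁴/32 = 5.217×10^-8 m⁴.
τ_max = T·r/J = 224.7 × 0.0135 / 5.217×10^-8 = 5.814×10^7 Pa.

58.1 MPa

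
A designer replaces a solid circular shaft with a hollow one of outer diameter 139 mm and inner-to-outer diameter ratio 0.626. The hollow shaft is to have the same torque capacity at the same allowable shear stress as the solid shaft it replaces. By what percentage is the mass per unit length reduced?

32.0 %

Equal τ_max and T ⇒ the solid shaft needs d_s³ = d_o³(1−k⁴), so d_s = 139·(1−0.626⁴)^(1/3) = 131.5 mm.
Area ratio A_h/A_s = d_o²(1−k²)/d_s² = (1−k²)/(1−k⁴)^(2/3) = 0.6796.
Mass saving = 1 − 0.6796 = 32.0 %.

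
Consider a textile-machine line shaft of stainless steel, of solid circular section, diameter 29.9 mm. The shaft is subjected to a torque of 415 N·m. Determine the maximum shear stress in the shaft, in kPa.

79100 kPa

J = πd⁴/32 = π(0.0299)⁴/32 = 7.847×10^-8 m⁴.
τ_max = T·r/J = 415.0 × 0.0149 / 7.847×10^-8 = 7.907×10^7 Pa.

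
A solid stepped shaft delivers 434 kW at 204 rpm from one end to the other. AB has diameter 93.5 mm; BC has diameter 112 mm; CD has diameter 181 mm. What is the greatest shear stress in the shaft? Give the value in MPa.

ω = 2π·204/60 = 21.36 rad/s, so T = P/ω = 434×10³ / 21.36 = 20320 N·m.
Under the same torque, τ_max = 16T/(πd³) is largest where d is smallest — segment AB (d = 93.5 mm).
τ_max = 16·20320/(π·(0.0935)³) = 1.266×10^8 Pa.

127 MPa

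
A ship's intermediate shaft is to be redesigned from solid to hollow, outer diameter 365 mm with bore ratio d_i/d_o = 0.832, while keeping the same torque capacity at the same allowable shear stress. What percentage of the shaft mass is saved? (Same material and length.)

Equal τ_max and T ⇒ the solid shaft needs d_s³ = d_o³(1−k⁴), so d_s = 365·(1−0.832⁴)^(1/3) = 293.7 mm.
Area ratio A_h/A_s = d_o²(1−k²)/d_s² = (1−k²)/(1−k⁴)^(2/3) = 0.4755.
Mass saving = 1 − 0.4755 = 52.5 %.

52.5 %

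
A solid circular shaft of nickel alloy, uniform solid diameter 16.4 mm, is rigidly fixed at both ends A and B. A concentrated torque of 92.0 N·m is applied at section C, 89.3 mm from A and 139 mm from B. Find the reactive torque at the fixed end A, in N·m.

56.0 N·m

With uniform GJ and both ends fixed, compatibility θ_AC = θ_CB gives T_A·a = T_B·b, together with T_A + T_B = T₀.
T_A = T₀·b/(a+b) = 92.00·139/228.3 = 56.01 N·m; T_B = 35.99 N·m.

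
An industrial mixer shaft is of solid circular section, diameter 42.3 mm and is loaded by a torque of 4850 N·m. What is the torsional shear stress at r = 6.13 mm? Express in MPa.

J = πd⁴/32 = π(0.0423)⁴/32 = 3.143×10^-7 m⁴.
Shear stress varies linearly with radius: τ = T·r/J = 4850 × 0.00613 / 3.143×10^-7 = 9.459×10^7 Pa.

94.6 MPa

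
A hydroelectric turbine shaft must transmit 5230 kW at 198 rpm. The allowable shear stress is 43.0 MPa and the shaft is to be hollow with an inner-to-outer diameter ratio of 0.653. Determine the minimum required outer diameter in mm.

ω = 2π·198/60 = 20.73 rad/s, so T = P/ω = 5230×10³ / 20.73 = 252200 N·m.
For a hollow shaft with d_i/d_o = 0.653: τ_max = 16T/(π d_o³ (1−k⁴)), so d_o = [16T/(π τ_allow (1−k⁴))]^(1/3) = [16·252200/(π·4.30×10^7·0.8182)]^(1/3) = 0.3318 m.

332 mm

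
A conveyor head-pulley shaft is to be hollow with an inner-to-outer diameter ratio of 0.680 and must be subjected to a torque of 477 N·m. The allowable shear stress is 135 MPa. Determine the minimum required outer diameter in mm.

For a hollow shaft with d_i/d_o = 0.680: τ_max = 16T/(π d_o³ (1−k⁴)), so d_o = [16T/(π τ_allow (1−k⁴))]^(1/3) = [16·477.0/(π·1.35×10^8·0.7862)]^(1/3) = 0.02839 m.

28.4 mm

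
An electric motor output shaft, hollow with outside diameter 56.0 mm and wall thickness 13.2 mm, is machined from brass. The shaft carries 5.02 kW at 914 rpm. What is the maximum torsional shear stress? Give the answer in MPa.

ω = 2π·914/60 = 95.71 rad/s, so T = P/ω = 5.02×10³ / 95.71 = 52.45 N·m.
J = π(d_o⁴ − d_i⁴)/32 = π(0.0560⁴ − 0.0296⁴)/32 = 8.901×10^-7 m⁴.
τ_max = T·r/J = 52.45 × 0.0280 / 8.901×10^-7 = 1.650×10^6 Pa.

1.65 MPa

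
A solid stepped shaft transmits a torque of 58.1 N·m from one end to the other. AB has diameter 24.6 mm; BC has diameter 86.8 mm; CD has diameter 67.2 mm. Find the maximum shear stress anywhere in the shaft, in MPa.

19.9 MPa

Under the same torque, τ_max = 16T/(πd³) is largest where d is smallest — segment AB (d = 24.6 mm).
τ_max = 16·58.10/(π·(0.0246)³) = 1.988×10^7 Pa.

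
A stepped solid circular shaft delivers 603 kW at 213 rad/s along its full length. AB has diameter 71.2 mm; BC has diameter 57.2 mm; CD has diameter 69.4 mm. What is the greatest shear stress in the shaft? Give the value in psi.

11200 psi

ω = 213 rad/s, so T = P/ω = 603×10³ / 213.0 = 2831 N·m.
Under the same torque, τ_max = 16T/(πd³) is largest where d is smallest — segment BC (d = 57.2 mm).
τ_max = 16·2831/(π·(0.0572)³) = 7.704×10^7 Pa.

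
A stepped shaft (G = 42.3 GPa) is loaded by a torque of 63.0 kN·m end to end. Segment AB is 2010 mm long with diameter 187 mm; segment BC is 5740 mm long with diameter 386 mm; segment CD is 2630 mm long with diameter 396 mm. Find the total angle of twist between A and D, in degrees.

1.75°

J_AB = π(0.187)⁴/32 = 1.20×10^-4 m⁴; J_BC = π(0.386)⁴/32 = 2.18×10^-3 m⁴; J_CD = π(0.396)⁴/32 = 2.41×10^-3 m⁴.
θ = (T/G)·Σ L_i/J_i = (63000/42.3×10⁹)·(2.01/1.20×10^-4 + 5.74/2.18×10^-3 + 2.63/2.41×10^-3) = 0.03048 rad.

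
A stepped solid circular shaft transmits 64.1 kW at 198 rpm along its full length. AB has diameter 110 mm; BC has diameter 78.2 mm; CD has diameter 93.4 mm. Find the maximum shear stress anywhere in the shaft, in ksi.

4.78 ksi

ω = 2π·198/60 = 20.73 rad/s, so T = P/ω = 64.1×10³ / 20.73 = 3091 N·m.
Under the same torque, τ_max = 16T/(πd³) is largest where d is smallest — segment BC (d = 78.2 mm).
τ_max = 16·3091/(π·(0.0782)³) = 3.292×10^7 Pa.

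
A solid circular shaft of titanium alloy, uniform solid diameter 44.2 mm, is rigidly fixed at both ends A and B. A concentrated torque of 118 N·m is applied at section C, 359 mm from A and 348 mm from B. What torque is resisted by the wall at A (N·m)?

With uniform GJ and both ends fixed, compatibility θ_AC = θ_CB gives T_A·a = T_B·b, together with T_A + T_B = T₀.
T_A = T₀·b/(a+b) = 118.0·348/707.0 = 58.08 N·m; T_B = 59.92 N·m.

58.1 N·m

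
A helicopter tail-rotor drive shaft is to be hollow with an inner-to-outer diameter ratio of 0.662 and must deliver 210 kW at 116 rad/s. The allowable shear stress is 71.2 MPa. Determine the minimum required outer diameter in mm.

54.3 mm

ω = 116 rad/s, so T = P/ω = 210×10³ / 116.0 = 1810 N·m.
For a hollow shaft with d_i/d_o = 0.662: τ_max = 16T/(π d_o³ (1−k⁴)), so d_o = [16T/(π τ_allow (1−k⁴))]^(1/3) = [16·1810/(π·7.12×10^7·0.8079)]^(1/3) = 0.05432 m.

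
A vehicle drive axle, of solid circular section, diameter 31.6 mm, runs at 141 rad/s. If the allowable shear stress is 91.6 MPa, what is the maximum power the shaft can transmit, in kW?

80.0 kW

J = πd⁴/32 = π(0.0316)⁴/32 = 9.789×10^-8 m⁴.
T_max = τ_allow·J/r = 9.16×10^7 × 9.789×10^-8 / 0.0158 = 567.5 N·m.
ω = 141 rad/s, so P_max = T_max·ω = 8.002×10^4 W.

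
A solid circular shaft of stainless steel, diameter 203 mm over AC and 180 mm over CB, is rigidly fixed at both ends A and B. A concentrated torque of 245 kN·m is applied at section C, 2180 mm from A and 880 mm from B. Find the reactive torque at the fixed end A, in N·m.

Compatibility: T_A·a/J_AC = T_B·b/J_CB with T_A + T_B = T₀.
J_AC = 1.67×10^-4 m⁴, J_CB = 1.03×10^-4 m⁴, so T_A = T₀·(J_AC/a)/((J_AC/a)+(J_CB/b)) = 96790 N·m, T_B = 148200 N·m.

96800 N·m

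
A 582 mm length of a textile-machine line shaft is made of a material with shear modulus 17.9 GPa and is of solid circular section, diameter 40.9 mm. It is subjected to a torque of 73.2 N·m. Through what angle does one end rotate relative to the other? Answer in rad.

J = πd⁴/32 = π(0.0409)⁴/32 = 2.747×10^-7 m⁴.
θ = T·L/(G·J) = 73.20 × 0.582 / (17.9×10⁹ × 2.747×10^-7) = 8.663×10^-3 rad.

0.00866 rad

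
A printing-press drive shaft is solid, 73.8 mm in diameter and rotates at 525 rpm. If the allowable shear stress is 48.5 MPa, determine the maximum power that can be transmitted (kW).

210 kW

J = πd⁴/32 = π(0.0738)⁴/32 = 2.912×10^-6 m⁴.
T_max = τ_allow·J/r = 4.85×10^7 × 2.912×10^-6 / 0.0369 = 3828 N·m.
ω = 2π·525/60 = 54.98 rad/s, so P_max = T_max·ω = 2.104×10^5 W.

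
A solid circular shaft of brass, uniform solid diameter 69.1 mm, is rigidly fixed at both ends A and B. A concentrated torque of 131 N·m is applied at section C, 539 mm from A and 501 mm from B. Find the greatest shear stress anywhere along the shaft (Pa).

1.05e6 Pa

With uniform GJ and both ends fixed, compatibility θ_AC = θ_CB gives T_A·a = T_B·b, together with T_A + T_B = T₀.
T_A = T₀·b/(a+b) = 131.0·501/1040 = 63.11 N·m; T_B = 67.89 N·m.
τ in each portion: τ_AC = 9.74×10^5 Pa, τ_CB = 1.05×10^6 Pa; maximum is in CB.
τ_max = T_CB·r/J = 67.89·0.0345/2.24×10^-6 = 1.048×10^6 Pa.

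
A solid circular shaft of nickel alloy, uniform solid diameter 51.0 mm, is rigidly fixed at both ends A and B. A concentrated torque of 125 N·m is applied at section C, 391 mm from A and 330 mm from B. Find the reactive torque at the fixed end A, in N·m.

With uniform GJ and both ends fixed, compatibility θ_AC = θ_CB gives T_A·a = T_B·b, together with T_A + T_B = T₀.
T_A = T₀·b/(a+b) = 125.0·330/721.0 = 57.21 N·m; T_B = 67.79 N·m.

57.2 N·m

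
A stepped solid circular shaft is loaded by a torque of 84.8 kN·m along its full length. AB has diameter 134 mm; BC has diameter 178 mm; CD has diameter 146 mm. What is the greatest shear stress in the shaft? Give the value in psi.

26000 psi

Under the same torque, τ_max = 16T/(πd³) is largest where d is smallest — segment AB (d = 134 mm).
τ_max = 16·84800/(π·(0.134)³) = 1.795×10^8 Pa.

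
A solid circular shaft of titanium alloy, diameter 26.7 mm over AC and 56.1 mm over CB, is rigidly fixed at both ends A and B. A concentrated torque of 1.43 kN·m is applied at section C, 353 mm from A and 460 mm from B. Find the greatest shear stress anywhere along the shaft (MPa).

38.7 MPa

Compatibility: T_A·a/J_AC = T_B·b/J_CB with T_A + T_B = T₀.
J_AC = 4.99×10^-8 m⁴, J_CB = 9.72×10^-7 m⁴, so T_A = T₀·(J_AC/a)/((J_AC/a)+(J_CB/b)) = 89.62 N·m, T_B = 1340 N·m.
τ in each portion: τ_AC = 2.40×10^7 Pa, τ_CB = 3.87×10^7 Pa; maximum is in CB.
τ_max = T_CB·r/J = 1340·0.0281/9.72×10^-7 = 3.866×10^7 Pa.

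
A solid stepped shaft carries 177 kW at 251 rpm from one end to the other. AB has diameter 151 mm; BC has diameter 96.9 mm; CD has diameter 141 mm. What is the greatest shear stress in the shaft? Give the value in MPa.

ω = 2π·251/60 = 26.28 rad/s, so T = P/ω = 177×10³ / 26.28 = 6734 N·m.
Under the same torque, τ_max = 16T/(πd³) is largest where d is smallest — segment BC (d = 96.9 mm).
τ_max = 16·6734/(π·(0.0969)³) = 3.769×10^7 Pa.

37.7 MPa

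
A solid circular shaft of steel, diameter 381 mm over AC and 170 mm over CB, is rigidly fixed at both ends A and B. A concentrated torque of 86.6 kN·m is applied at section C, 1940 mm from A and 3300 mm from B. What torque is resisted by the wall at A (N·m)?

84600 N·m

Compatibility: T_A·a/J_AC = T_B·b/J_CB with T_A + T_B = T₀.
J_AC = 2.07×10^-3 m⁴, J_CB = 8.20×10^-5 m⁴, so T_A = T₀·(J_AC/a)/((J_AC/a)+(J_CB/b)) = 84630 N·m, T_B = 1972 N·m.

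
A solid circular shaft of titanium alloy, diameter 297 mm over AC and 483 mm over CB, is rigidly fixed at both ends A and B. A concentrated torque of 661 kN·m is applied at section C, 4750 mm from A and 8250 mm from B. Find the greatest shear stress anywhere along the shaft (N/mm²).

25.6 N/mm²

Compatibility: T_A·a/J_AC = T_B·b/J_CB with T_A + T_B = T₀.
J_AC = 7.64×10^-4 m⁴, J_CB = 5.34×10^-3 m⁴, so T_A = T₀·(J_AC/a)/((J_AC/a)+(J_CB/b)) = 131500 N·m, T_B = 529500 N·m.
τ in each portion: τ_AC = 2.56×10^7 Pa, τ_CB = 2.39×10^7 Pa; maximum is in AC.
τ_max = T_AC·r/J = 131500·0.148/7.64×10^-4 = 2.556×10^7 Pa.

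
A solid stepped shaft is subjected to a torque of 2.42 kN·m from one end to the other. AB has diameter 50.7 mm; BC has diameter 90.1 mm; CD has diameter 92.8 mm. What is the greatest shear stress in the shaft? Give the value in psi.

Under the same torque, τ_max = 16T/(πd³) is largest where d is smallest — segment AB (d = 50.7 mm).
τ_max = 16·2420/(π·(0.0507)³) = 9.457×10^7 Pa.

13700 psi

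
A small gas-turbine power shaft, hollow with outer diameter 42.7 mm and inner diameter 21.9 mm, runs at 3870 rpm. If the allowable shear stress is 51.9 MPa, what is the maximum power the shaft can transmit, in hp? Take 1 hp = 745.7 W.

J = π(d_o⁴ − d_i⁴)/32 = π(0.0427⁴ − 0.0219⁴)/32 = 3.038×10^-7 m⁴.
T_max = τ_allow·J/r = 5.19×10^7 × 3.038×10^-7 / 0.0214 = 738.5 N·m.
ω = 2π·3870/60 = 405.3 rad/s, so P_max = T_max·ω = 2.993×10^5 W.

401 hp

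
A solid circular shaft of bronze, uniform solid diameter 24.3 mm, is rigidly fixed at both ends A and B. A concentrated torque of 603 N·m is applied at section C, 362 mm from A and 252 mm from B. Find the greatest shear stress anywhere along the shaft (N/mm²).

With uniform GJ and both ends fixed, compatibility θ_AC = θ_CB gives T_A·a = T_B·b, together with T_A + T_B = T₀.
T_A = T₀·b/(a+b) = 603.0·252/614.0 = 247.5 N·m; T_B = 355.5 N·m.
τ in each portion: τ_AC = 8.78×10^7 Pa, τ_CB = 1.26×10^8 Pa; maximum is in CB.
τ_max = T_CB·r/J = 355.5·0.0122/3.42×10^-8 = 1.262×10^8 Pa.

126 N/mm²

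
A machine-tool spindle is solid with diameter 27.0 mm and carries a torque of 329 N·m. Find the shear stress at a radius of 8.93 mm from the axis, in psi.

J = πd⁴/32 = π(0.0270)⁴/32 = 5.217×10^-8 m⁴.
Shear stress varies linearly with radius: τ = T·r/J = 329.0 × 0.00893 / 5.217×10^-8 = 5.631×10^7 Pa.

8170 psi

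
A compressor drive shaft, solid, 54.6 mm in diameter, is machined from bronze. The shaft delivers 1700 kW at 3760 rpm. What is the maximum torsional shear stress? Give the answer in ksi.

ω = 2π·3760/60 = 393.7 rad/s, so T = P/ω = 1700×10³ / 393.7 = 4318 N·m.
J = πd⁴/32 = π(0.0546)⁴/32 = 8.725×10^-7 m⁴.
τ_max = T·r/J = 4318 × 0.0273 / 8.725×10^-7 = 1.351×10^8 Pa.

19.6 ksi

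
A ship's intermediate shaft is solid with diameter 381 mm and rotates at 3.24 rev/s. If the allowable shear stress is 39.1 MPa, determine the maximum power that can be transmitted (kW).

8640 kW

J = πd⁴/32 = π(0.381)⁴/32 = 2.069×10^-3 m⁴.
T_max = τ_allow·J/r = 3.91×10^7 × 2.069×10^-3 / 0.191 = 424600 N·m.
ω = 2π·3.24 = 20.36 rad/s, so P_max = T_max·ω = 8.644×10^6 W.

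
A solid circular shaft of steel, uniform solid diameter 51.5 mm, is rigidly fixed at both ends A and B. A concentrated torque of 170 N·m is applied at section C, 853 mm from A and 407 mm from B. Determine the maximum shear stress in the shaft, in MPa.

With uniform GJ and both ends fixed, compatibility θ_AC = θ_CB gives T_A·a = T_B·b, together with T_A + T_B = T₀.
T_A = T₀·b/(a+b) = 170.0·407/1260 = 54.91 N·m; T_B = 115.1 N·m.
τ in each portion: τ_AC = 2.05×10^6 Pa, τ_CB = 4.29×10^6 Pa; maximum is in CB.
τ_max = T_CB·r/J = 115.1·0.0257/6.91×10^-7 = 4.291×10^6 Pa.

4.29 MPa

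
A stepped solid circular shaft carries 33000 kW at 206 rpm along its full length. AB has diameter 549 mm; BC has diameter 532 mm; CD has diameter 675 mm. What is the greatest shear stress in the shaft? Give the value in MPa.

51.7 MPa

ω = 2π·206/60 = 21.57 rad/s, so T = P/ω = 33000×10³ / 21.57 = 1.530e6 N·m.
Under the same torque, τ_max = 16T/(πd³) is largest where d is smallest — segment BC (d = 532 mm).
τ_max = 16·1.530e6/(π·(0.532)³) = 5.174×10^7 Pa.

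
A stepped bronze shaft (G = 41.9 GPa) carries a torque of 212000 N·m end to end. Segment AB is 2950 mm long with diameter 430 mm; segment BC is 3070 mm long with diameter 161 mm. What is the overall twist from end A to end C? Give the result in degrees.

J_AB = π(0.430)⁴/32 = 3.36×10^-3 m⁴; J_BC = π(0.161)⁴/32 = 6.60×10^-5 m⁴.
θ = (T/G)·Σ L_i/J_i = (212000/41.9×10⁹)·(2.95/3.36×10^-3 + 3.07/6.60×10^-5) = 0.2399 rad.

13.7°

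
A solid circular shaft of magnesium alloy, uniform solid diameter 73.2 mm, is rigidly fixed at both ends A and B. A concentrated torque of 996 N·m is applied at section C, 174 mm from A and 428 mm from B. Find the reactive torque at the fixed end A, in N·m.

708 N·m

With uniform GJ and both ends fixed, compatibility θ_AC = θ_CB gives T_A·a = T_B·b, together with T_A + T_B = T₀.
T_A = T₀·b/(a+b) = 996.0·428/602.0 = 708.1 N·m; T_B = 287.9 N·m.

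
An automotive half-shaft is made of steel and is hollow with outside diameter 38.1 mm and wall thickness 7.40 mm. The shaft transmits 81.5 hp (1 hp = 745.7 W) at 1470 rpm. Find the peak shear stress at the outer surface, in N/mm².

ω = 2π·1470/60 = 153.9 rad/s, so T = P/ω = 81.5×745.7 / 153.9 = 394.8 N·m.
J = π(d_o⁴ − d_i⁴)/32 = π(0.0381⁴ − 0.0233⁴)/32 = 1.779×10^-7 m⁴.
τ_max = T·r/J = 394.8 × 0.0191 / 1.779×10^-7 = 4.227×10^7 Pa.

42.3 N/mm²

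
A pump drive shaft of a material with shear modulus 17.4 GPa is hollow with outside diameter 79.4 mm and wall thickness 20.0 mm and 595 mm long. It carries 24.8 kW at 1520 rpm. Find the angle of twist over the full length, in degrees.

ω = 2π·1520/60 = 159.2 rad/s, so T = P/ω = 24.8×10³ / 159.2 = 155.8 N·m.
J = π(d_o⁴ − d_i⁴)/32 = π(0.0794⁴ − 0.0394⁴)/32 = 3.665×10^-6 m⁴.
θ = T·L/(G·J) = 155.8 × 0.595 / (17.4×10⁹ × 3.665×10^-6) = 1.454×10^-3 rad.

0.0833°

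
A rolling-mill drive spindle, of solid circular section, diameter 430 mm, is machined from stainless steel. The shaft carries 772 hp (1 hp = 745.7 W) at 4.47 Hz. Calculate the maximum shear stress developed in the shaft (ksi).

ω = 2π·4.47 = 28.09 rad/s, so T = P/ω = 772×745.7 / 28.09 = 20500 N·m.
J = πd⁴/32 = π(0.430)⁴/32 = 3.356×10^-3 m⁴.
τ_max = T·r/J = 20500 × 0.215 / 3.356×10^-3 = 1.313×10^6 Pa.

0.190 ksi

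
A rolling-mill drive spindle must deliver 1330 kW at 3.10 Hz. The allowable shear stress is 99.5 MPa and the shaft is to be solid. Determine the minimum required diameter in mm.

152 mm

ω = 2π·3.10 = 19.48 rad/s, so T = P/ω = 1330×10³ / 19.48 = 68280 N·m.
For a solid shaft τ_max = 16T/(πd³), so d = (16T/(π τ_allow))^(1/3) = (16·68280/(π·9.95×10^7))^(1/3) = 0.1518 m.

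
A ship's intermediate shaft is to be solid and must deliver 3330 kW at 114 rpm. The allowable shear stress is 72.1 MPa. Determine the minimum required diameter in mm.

270 mm

ω = 2π·114/60 = 11.94 rad/s, so T = P/ω = 3330×10³ / 11.94 = 278900 N·m.
For a solid shaft τ_max = 16T/(πd³), so d = (16T/(π τ_allow))^(1/3) = (16·278900/(π·7.21×10^7))^(1/3) = 0.2701 m.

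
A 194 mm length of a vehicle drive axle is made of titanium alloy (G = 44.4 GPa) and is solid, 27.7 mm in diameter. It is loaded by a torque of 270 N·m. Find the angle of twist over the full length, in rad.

0.0204 rad

J = πd⁴/32 = π(0.0277)⁴/32 = 5.780×10^-8 m⁴.
θ = T·L/(G·J) = 270.0 × 0.194 / (44.4×10⁹ × 5.780×10^-8) = 0.02041 rad.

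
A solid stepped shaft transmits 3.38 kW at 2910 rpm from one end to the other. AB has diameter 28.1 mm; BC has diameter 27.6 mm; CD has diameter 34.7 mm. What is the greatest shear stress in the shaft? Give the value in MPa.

ω = 2π·2910/60 = 304.7 rad/s, so T = P/ω = 3.38×10³ / 304.7 = 11.09 N·m.
Under the same torque, τ_max = 16T/(πd³) is largest where d is smallest — segment BC (d = 27.6 mm).
τ_max = 16·11.09/(π·(0.0276)³) = 2.687×10^6 Pa.

2.69 MPa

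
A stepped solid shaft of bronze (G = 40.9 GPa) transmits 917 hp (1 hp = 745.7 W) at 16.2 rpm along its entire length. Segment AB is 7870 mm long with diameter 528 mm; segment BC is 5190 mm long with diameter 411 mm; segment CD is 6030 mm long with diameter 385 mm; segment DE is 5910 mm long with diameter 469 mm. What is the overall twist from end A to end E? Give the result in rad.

ω = 2π·16.2/60 = 1.696 rad/s, so T = P/ω = 917×745.7 / 1.696 = 403100 N·m.
J_AB = π(0.528)⁴/32 = 7.63×10^-3 m⁴; J_BC = π(0.411)⁴/32 = 2.80×10^-3 m⁴; J_CD = π(0.385)⁴/32 = 2.16×10^-3 m⁴; J_DE = π(0.469)⁴/32 = 4.75×10^-3 m⁴.
θ = (T/G)·Σ L_i/J_i = (403100/40.9×10⁹)·(7.87/7.63×10^-3 + 5.19/2.80×10^-3 + 6.03/2.16×10^-3 + 5.91/4.75×10^-3) = 0.06824 rad.

0.0682 rad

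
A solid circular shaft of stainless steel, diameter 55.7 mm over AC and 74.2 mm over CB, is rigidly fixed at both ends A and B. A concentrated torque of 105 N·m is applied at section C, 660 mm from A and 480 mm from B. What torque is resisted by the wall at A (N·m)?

Compatibility: T_A·a/J_AC = T_B·b/J_CB with T_A + T_B = T₀.
J_AC = 9.45×10^-7 m⁴, J_CB = 2.98×10^-6 m⁴, so T_A = T₀·(J_AC/a)/((J_AC/a)+(J_CB/b)) = 19.70 N·m, T_B = 85.30 N·m.

19.7 N·m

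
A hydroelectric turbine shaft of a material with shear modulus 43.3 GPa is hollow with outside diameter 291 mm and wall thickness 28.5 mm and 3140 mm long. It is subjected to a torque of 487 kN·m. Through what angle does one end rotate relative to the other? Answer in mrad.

J = π(d_o⁴ − d_i⁴)/32 = π(0.291⁴ − 0.234⁴)/32 = 4.096×10^-4 m⁴.
θ = T·L/(G·J) = 487000 × 3.14 / (43.3×10⁹ × 4.096×10^-4) = 0.08621 rad.

86.2 mrad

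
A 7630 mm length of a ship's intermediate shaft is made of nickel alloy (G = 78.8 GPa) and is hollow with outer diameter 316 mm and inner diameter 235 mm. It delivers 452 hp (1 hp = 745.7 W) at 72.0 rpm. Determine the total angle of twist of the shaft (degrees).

ω = 2π·72.0/60 = 7.540 rad/s, so T = P/ω = 452×745.7 / 7.540 = 44700 N·m.
J = π(d_o⁴ − d_i⁴)/32 = π(0.316⁴ − 0.235⁴)/32 = 6.795×10^-4 m⁴.
θ = T·L/(G·J) = 44700 × 7.63 / (78.8×10⁹ × 6.795×10^-4) = 6.370×10^-3 rad.

0.365°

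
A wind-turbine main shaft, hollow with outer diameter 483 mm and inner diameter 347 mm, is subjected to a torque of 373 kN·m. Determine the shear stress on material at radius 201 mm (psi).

2770 psi

J = π(d_o⁴ − d_i⁴)/32 = π(0.483⁴ − 0.347⁴)/32 = 3.920×10^-3 m⁴.
Shear stress varies linearly with radius: τ = T·r/J = 373000 × 0.201 / 3.920×10^-3 = 1.913×10^7 Pa.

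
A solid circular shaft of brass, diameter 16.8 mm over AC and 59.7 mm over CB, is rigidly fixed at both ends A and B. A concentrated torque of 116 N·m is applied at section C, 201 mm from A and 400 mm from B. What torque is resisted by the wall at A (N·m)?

1.43 N·m

Compatibility: T_A·a/J_AC = T_B·b/J_CB with T_A + T_B = T₀.
J_AC = 7.82×10^-9 m⁴, J_CB = 1.25×10^-6 m⁴, so T_A = T₀·(J_AC/a)/((J_AC/a)+(J_CB/b)) = 1.430 N·m, T_B = 114.6 N·m.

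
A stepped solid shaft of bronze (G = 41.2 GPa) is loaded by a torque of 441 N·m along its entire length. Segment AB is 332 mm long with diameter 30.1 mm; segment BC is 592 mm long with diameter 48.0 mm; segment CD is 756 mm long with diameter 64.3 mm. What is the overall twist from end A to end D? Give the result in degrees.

J_AB = π(0.0301)⁴/32 = 8.06×10^-8 m⁴; J_BC = π(0.0480)⁴/32 = 5.21×10^-7 m⁴; J_CD = π(0.0643)⁴/32 = 1.68×10^-6 m⁴.
θ = (T/G)·Σ L_i/J_i = (441.0/41.2×10⁹)·(0.332/8.06×10^-8 + 0.592/5.21×10^-7 + 0.756/1.68×10^-6) = 0.06108 rad.

3.50°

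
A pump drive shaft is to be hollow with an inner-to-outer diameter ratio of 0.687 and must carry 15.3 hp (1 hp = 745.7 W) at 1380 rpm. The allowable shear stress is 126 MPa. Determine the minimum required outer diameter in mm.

16.0 mm

ω = 2π·1380/60 = 144.5 rad/s, so T = P/ω = 15.3×745.7 / 144.5 = 78.95 N·m.
For a hollow shaft with d_i/d_o = 0.687: τ_max = 16T/(π d_o³ (1−k⁴)), so d_o = [16T/(π τ_allow (1−k⁴))]^(1/3) = [16·78.95/(π·1.26×10^8·0.7772)]^(1/3) = 0.01601 m.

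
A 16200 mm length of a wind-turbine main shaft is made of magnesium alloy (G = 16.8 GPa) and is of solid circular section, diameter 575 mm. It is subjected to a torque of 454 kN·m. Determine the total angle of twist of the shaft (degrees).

2.34°

J = πd⁴/32 = π(0.575)⁴/32 = 0.01073 m⁴.
θ = T·L/(G·J) = 454000 × 16.2 / (16.8×10⁹ × 0.01073) = 0.04079 rad.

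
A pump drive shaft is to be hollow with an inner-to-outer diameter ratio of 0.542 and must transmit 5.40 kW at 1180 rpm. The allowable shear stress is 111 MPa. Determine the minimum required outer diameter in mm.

ω = 2π·1180/60 = 123.6 rad/s, so T = P/ω = 5.40×10³ / 123.6 = 43.70 N·m.
For a hollow shaft with d_i/d_o = 0.542: τ_max = 16T/(π d_o³ (1−k⁴)), so d_o = [16T/(π τ_allow (1−k⁴))]^(1/3) = [16·43.70/(π·1.11×10^8·0.9137)]^(1/3) = 0.01299 m.

13.0 mm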